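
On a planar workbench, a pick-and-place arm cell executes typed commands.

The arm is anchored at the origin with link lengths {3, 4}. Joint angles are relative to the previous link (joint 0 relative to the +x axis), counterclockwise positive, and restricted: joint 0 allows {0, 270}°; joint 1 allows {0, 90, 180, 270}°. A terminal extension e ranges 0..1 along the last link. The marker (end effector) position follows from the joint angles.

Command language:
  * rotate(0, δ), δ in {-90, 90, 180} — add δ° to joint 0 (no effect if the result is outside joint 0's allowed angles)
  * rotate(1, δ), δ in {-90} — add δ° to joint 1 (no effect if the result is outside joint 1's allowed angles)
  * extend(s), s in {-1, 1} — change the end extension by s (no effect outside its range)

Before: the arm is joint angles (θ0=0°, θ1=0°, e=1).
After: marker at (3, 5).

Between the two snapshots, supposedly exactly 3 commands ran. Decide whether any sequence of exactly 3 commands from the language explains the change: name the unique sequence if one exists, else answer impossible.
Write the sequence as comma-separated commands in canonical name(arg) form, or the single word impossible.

rotate(1, -90), rotate(1, -90), rotate(1, -90)

from: joint angles (θ0=0°, θ1=0°, e=1)
step 1 (rotate(1, -90)): joint angles (θ0=0°, θ1=270°, e=1)
step 2 (rotate(1, -90)): joint angles (θ0=0°, θ1=180°, e=1)
step 3 (rotate(1, -90)): joint angles (θ0=0°, θ1=90°, e=1)
uniquely the one of 216 3-step routes that fits.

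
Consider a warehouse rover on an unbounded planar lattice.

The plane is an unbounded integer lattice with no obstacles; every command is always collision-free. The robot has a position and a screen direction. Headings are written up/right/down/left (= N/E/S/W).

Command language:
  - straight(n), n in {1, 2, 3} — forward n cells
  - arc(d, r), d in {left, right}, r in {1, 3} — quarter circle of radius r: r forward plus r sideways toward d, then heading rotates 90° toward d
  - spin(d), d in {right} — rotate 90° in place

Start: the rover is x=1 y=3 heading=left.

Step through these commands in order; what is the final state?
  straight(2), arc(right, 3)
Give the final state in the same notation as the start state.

from: x=1 y=3 heading=left
step 1 (straight(2)): x=-1 y=3 heading=left
step 2 (arc(right, 3)): x=-4 y=6 heading=up

x=-4 y=6 heading=up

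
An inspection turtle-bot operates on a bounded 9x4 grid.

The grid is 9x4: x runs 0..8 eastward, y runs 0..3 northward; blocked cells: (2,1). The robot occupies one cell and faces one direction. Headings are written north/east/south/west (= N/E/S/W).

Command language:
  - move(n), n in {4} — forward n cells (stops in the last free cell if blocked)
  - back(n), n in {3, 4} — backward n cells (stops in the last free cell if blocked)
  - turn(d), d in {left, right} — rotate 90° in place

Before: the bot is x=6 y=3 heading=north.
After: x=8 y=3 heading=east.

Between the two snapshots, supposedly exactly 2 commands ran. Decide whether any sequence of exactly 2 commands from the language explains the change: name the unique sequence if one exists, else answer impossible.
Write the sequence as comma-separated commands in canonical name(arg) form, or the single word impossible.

key: move(4) runs into the grid edge before its full distance
start: x=6 y=3 heading=north
[1] after turn(right): x=6 y=3 heading=east
[2] after move(4): x=8 y=3 heading=east
uniquely the one of 25 2-step routes that fits.

turn(right), move(4)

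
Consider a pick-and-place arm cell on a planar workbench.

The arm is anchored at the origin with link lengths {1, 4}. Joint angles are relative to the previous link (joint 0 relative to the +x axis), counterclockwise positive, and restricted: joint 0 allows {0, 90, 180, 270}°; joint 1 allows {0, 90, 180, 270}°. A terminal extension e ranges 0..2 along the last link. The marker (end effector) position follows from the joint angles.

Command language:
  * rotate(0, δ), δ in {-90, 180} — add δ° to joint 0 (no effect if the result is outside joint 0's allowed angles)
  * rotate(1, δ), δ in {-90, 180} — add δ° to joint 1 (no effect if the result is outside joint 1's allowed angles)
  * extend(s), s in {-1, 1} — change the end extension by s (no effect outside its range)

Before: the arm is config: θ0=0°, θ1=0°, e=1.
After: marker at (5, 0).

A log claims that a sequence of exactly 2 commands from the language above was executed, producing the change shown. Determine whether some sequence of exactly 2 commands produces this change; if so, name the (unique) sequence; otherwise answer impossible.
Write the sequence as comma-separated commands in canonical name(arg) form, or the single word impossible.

from: config: θ0=0°, θ1=0°, e=1
t=1 extend(-1) ⇒ config: θ0=0°, θ1=0°, e=0
t=2 extend(-1) ⇒ config: θ0=0°, θ1=0°, e=0
no other 2-command option fits: unique.

extend(-1), extend(-1)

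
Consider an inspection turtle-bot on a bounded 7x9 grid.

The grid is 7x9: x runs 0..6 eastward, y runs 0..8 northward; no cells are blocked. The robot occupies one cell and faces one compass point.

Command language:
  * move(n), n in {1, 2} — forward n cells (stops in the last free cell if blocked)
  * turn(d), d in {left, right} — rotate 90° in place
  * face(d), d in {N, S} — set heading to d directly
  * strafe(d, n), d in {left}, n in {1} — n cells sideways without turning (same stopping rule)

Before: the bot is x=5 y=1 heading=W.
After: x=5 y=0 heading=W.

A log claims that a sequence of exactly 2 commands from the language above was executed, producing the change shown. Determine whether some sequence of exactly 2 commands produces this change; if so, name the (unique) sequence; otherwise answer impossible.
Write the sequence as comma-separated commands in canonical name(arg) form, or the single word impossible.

strafe(left, 1), strafe(left, 1)

key: the second strafe(left, 1) runs into the grid edge before its full distance
t0: x=5 y=1 heading=W
[1] after strafe(left, 1): x=5 y=0 heading=W
[2] after strafe(left, 1): x=5 y=0 heading=W
all 49 alternatives checked — unique.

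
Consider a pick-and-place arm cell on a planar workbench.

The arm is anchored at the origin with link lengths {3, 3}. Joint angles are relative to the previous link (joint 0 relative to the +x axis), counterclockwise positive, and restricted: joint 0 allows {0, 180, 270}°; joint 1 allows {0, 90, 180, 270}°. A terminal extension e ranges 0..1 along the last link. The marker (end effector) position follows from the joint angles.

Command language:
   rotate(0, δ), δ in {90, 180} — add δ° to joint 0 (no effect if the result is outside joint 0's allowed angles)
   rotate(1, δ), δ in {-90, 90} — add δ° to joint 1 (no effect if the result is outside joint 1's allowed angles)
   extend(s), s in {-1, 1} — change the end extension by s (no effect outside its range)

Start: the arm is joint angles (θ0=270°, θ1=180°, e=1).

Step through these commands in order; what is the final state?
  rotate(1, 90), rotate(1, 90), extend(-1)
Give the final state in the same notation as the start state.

begin: joint angles (θ0=270°, θ1=180°, e=1)
t=1 rotate(1, 90) ⇒ joint angles (θ0=270°, θ1=270°, e=1)
t=2 rotate(1, 90) ⇒ joint angles (θ0=270°, θ1=0°, e=1)
t=3 extend(-1) ⇒ joint angles (θ0=270°, θ1=0°, e=0)

joint angles (θ0=270°, θ1=0°, e=0)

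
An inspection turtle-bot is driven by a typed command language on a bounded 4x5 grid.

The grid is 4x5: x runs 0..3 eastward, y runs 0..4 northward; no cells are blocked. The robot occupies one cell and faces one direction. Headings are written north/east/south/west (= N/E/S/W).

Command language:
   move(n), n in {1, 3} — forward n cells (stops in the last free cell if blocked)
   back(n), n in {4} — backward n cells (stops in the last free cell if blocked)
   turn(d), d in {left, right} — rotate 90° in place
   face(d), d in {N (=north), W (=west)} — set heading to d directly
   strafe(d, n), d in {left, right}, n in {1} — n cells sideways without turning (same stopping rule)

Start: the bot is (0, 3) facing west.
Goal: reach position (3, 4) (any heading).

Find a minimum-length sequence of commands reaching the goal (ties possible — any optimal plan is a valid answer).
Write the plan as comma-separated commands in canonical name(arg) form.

back(4), strafe(right, 1)

from: (0, 3) facing west
step 1 (back(4)): (3, 3) facing west
step 2 (strafe(right, 1)): (3, 4) facing west
minimal: 2 command(s), checked below 2.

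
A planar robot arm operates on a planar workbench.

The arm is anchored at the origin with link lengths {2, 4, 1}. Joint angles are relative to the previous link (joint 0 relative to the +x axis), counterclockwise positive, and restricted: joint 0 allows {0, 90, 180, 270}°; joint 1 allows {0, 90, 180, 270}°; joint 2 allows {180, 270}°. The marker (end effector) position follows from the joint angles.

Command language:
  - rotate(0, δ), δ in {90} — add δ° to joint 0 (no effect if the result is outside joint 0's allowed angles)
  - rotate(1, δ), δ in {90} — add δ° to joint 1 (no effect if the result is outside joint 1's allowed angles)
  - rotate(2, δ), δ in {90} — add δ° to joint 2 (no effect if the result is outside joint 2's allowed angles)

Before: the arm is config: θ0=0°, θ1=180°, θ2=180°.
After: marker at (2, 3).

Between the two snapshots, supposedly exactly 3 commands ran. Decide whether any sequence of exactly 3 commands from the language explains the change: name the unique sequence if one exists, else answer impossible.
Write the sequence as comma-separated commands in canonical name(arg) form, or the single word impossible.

begin: config: θ0=0°, θ1=180°, θ2=180°
t=1 rotate(1, 90) ⇒ config: θ0=0°, θ1=270°, θ2=180°
t=2 rotate(1, 90) ⇒ config: θ0=0°, θ1=0°, θ2=180°
t=3 rotate(1, 90) ⇒ config: θ0=0°, θ1=90°, θ2=180°
no other 3-command option fits: unique.

rotate(1, 90), rotate(1, 90), rotate(1, 90)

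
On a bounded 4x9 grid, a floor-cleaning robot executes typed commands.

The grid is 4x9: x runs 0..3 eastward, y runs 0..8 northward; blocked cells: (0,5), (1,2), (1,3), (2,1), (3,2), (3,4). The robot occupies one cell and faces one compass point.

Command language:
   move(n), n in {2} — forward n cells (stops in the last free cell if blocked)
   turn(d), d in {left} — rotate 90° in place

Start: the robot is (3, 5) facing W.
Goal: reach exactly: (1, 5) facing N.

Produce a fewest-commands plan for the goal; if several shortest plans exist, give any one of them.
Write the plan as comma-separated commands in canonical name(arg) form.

move(2), turn(left), turn(left), turn(left)

start: (3, 5) facing W
t=1 move(2) ⇒ (1, 5) facing W
t=2 turn(left) ⇒ (1, 5) facing S
t=3 turn(left) ⇒ (1, 5) facing E
t=4 turn(left) ⇒ (1, 5) facing N
minimal: 4 command(s), checked below 4.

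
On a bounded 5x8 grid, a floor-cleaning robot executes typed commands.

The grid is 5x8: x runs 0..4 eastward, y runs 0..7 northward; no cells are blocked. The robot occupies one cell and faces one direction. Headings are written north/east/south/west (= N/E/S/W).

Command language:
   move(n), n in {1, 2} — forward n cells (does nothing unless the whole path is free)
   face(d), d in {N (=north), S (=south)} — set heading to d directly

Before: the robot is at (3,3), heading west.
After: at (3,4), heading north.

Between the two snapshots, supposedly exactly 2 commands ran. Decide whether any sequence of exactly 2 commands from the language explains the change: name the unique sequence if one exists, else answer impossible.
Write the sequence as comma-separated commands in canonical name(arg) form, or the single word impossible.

key: order matters: swapping face(N) and move(1) lands elsewhere
t0: at (3,3), heading west
t=1 face(N) ⇒ at (3,3), heading north
t=2 move(1) ⇒ at (3,4), heading north
no rival 2-sequence matches.

face(N), move(1)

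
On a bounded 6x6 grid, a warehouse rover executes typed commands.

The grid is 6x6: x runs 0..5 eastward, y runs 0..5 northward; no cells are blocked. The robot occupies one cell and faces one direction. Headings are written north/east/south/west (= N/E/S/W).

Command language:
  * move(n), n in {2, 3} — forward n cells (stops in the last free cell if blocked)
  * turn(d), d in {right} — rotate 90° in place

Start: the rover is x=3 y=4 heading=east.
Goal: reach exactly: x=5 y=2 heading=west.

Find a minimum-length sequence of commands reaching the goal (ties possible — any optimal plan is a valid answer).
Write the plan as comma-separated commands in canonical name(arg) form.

move(3), turn(right), move(2), turn(right)

begin: x=3 y=4 heading=east
t=1 move(3) ⇒ x=5 y=4 heading=east
t=2 turn(right) ⇒ x=5 y=4 heading=south
t=3 move(2) ⇒ x=5 y=2 heading=south
t=4 turn(right) ⇒ x=5 y=2 heading=west
no 3-step plan works, so 4 is optimal.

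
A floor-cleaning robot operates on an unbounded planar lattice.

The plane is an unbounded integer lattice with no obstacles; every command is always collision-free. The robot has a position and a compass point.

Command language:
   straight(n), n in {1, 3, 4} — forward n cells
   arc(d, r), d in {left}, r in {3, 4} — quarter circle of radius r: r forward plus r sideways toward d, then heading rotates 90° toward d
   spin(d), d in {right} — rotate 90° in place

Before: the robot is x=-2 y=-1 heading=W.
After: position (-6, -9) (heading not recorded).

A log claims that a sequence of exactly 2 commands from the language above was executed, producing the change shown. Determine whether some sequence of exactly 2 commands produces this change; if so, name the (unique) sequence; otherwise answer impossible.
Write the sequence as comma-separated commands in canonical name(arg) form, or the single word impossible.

key: order matters: swapping arc(left, 4) and straight(4) lands elsewhere
initial: x=-2 y=-1 heading=W
t=1 arc(left, 4) ⇒ x=-6 y=-5 heading=S
t=2 straight(4) ⇒ x=-6 y=-9 heading=S
no rival 2-sequence matches.

arc(left, 4), straight(4)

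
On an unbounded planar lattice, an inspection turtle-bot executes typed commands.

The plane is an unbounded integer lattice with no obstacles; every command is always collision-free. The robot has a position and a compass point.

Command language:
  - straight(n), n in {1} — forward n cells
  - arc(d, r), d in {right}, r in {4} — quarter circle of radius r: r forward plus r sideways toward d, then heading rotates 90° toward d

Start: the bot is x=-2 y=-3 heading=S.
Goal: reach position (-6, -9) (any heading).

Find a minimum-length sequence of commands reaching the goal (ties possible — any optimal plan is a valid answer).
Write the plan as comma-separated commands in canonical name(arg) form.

from: x=-2 y=-3 heading=S
step 1 (straight(1)): x=-2 y=-4 heading=S
step 2 (straight(1)): x=-2 y=-5 heading=S
step 3 (arc(right, 4)): x=-6 y=-9 heading=W
no 2-step plan works, so 3 is optimal.

straight(1), straight(1), arc(right, 4)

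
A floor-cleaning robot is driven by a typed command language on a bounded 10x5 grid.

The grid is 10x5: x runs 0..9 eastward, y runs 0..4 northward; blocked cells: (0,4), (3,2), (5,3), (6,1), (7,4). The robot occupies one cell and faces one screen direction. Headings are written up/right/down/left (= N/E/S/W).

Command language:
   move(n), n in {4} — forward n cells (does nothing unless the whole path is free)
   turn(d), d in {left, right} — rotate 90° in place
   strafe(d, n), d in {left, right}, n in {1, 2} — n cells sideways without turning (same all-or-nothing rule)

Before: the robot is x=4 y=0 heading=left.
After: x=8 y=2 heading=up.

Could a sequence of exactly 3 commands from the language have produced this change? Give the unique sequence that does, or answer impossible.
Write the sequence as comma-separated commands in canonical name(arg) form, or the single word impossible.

impossible

checked all 3-command options: none fits.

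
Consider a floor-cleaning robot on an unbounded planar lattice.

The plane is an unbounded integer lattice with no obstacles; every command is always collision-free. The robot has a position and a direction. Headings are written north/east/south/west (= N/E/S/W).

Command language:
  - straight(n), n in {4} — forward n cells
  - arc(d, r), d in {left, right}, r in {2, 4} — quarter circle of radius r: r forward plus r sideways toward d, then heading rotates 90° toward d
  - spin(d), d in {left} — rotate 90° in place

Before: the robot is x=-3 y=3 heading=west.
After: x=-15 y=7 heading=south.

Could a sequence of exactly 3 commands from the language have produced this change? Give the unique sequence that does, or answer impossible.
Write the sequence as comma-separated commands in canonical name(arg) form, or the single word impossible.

arc(right, 4), arc(left, 4), arc(left, 4)

key: cell and facing (now S) both changed — the 3 commands mix motion and turning
t0: x=-3 y=3 heading=west
step 1 (arc(right, 4)): x=-7 y=7 heading=north
step 2 (arc(left, 4)): x=-11 y=11 heading=west
step 3 (arc(left, 4)): x=-15 y=7 heading=south
no rival 3-sequence matches.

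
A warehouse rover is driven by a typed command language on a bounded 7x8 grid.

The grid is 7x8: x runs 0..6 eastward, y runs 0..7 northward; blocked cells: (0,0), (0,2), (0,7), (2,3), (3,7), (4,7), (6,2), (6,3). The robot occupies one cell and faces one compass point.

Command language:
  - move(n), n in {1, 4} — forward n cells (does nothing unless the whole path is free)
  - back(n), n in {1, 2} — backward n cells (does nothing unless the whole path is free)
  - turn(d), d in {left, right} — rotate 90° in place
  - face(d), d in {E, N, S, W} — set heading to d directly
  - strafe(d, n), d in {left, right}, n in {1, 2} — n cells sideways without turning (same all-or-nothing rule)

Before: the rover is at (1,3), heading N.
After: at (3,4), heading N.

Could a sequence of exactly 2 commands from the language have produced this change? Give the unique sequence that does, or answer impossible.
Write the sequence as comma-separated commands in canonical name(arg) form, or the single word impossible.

key: heading stays N — no command in the sequence turns
t0: at (1,3), heading N
step 1 (move(1)): at (1,4), heading N
step 2 (strafe(right, 2)): at (3,4), heading N
no rival 2-sequence matches.

move(1), strafe(right, 2)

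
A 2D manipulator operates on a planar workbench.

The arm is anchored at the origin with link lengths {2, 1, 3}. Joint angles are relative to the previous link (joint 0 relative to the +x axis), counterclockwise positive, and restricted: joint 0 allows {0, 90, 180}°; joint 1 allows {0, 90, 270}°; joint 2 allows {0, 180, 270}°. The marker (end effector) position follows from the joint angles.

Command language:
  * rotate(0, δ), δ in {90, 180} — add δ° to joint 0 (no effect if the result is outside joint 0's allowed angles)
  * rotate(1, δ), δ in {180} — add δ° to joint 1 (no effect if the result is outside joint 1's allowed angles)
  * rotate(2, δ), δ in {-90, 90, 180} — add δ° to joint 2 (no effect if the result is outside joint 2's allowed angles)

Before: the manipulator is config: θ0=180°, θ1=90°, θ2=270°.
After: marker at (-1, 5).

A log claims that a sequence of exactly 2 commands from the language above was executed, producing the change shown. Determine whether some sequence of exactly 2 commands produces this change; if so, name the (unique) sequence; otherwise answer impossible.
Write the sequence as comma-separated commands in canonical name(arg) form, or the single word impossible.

key: running rotate(0, 90) before rotate(0, 180) would end elsewhere — order is forced
begin: config: θ0=180°, θ1=90°, θ2=270°
1. rotate(0, 180) → config: θ0=0°, θ1=90°, θ2=270°
2. rotate(0, 90) → config: θ0=90°, θ1=90°, θ2=270°
no rival 2-sequence matches.

rotate(0, 180), rotate(0, 90)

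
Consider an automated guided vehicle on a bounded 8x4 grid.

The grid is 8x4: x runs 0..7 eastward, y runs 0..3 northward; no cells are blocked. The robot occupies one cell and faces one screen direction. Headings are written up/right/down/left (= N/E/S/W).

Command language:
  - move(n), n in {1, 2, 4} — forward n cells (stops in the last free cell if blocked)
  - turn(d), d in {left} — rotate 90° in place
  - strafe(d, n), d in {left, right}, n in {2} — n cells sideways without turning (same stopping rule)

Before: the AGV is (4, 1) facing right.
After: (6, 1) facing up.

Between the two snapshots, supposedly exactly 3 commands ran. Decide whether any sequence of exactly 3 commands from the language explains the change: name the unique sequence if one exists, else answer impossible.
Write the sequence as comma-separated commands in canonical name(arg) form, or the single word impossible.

key: position moved to (6,1) AND the heading swung to N — translation plus rotation needed
t0: (4, 1) facing right
1. move(1) → (5, 1) facing right
2. move(1) → (6, 1) facing right
3. turn(left) → (6, 1) facing up
no other 3-command option fits: unique.

move(1), move(1), turn(left)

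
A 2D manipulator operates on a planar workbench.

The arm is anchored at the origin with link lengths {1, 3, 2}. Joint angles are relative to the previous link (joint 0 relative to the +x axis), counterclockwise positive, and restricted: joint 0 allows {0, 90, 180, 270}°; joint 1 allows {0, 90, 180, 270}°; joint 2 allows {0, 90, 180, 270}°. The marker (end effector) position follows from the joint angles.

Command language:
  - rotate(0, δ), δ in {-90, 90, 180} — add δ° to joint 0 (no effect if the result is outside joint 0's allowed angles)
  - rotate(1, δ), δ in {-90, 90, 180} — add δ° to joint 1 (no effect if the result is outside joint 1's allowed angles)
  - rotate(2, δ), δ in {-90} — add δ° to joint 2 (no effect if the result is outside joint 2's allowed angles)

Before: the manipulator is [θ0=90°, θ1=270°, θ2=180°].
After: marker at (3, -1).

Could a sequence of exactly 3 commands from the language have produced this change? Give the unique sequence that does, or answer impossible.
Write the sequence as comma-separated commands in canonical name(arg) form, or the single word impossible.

rotate(2, -90), rotate(2, -90), rotate(2, -90)

begin: [θ0=90°, θ1=270°, θ2=180°]
1. rotate(2, -90) → [θ0=90°, θ1=270°, θ2=90°]
2. rotate(2, -90) → [θ0=90°, θ1=270°, θ2=0°]
3. rotate(2, -90) → [θ0=90°, θ1=270°, θ2=270°]
uniquely the one of 343 3-step routes that fits.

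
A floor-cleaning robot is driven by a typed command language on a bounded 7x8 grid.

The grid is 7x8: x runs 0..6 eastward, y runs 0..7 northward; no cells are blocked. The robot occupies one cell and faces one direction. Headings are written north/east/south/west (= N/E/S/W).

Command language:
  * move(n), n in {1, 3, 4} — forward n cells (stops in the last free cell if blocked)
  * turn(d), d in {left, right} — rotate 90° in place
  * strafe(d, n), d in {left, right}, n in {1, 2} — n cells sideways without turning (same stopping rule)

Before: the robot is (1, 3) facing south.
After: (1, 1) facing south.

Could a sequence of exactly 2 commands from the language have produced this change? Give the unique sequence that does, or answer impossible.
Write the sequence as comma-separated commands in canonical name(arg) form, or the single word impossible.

move(1), move(1)

key: heading stays S — no command in the sequence turns
begin: (1, 3) facing south
t=1 move(1) ⇒ (1, 2) facing south
t=2 move(1) ⇒ (1, 1) facing south
no other 2-command option fits: unique.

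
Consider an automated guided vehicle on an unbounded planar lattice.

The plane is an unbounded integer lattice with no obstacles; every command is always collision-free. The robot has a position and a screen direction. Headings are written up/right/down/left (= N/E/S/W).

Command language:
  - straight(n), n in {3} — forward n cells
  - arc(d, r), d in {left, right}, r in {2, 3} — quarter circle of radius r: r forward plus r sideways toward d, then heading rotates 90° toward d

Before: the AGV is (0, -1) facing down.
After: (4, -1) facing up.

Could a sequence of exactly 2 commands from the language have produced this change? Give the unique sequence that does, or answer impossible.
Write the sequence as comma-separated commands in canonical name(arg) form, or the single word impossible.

key: cell and facing (now N) both changed — the 2 commands mix motion and turning
initial: (0, -1) facing down
t=1 arc(left, 2) ⇒ (2, -3) facing right
t=2 arc(left, 2) ⇒ (4, -1) facing up
all 25 alternatives checked — unique.

arc(left, 2), arc(left, 2)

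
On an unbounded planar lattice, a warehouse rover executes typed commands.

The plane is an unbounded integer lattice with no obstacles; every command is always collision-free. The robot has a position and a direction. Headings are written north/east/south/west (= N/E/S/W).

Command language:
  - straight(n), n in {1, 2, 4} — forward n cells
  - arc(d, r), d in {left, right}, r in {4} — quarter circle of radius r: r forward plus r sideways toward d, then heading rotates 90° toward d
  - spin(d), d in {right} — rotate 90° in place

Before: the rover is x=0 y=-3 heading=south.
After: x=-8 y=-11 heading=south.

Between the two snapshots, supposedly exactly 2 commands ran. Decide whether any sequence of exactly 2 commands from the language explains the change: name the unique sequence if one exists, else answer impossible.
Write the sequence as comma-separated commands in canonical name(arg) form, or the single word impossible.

arc(right, 4), arc(left, 4)

key: order matters: swapping arc(right, 4) and arc(left, 4) lands elsewhere
begin: x=0 y=-3 heading=south
[1] after arc(right, 4): x=-4 y=-7 heading=west
[2] after arc(left, 4): x=-8 y=-11 heading=south
no other 2-command option fits: unique.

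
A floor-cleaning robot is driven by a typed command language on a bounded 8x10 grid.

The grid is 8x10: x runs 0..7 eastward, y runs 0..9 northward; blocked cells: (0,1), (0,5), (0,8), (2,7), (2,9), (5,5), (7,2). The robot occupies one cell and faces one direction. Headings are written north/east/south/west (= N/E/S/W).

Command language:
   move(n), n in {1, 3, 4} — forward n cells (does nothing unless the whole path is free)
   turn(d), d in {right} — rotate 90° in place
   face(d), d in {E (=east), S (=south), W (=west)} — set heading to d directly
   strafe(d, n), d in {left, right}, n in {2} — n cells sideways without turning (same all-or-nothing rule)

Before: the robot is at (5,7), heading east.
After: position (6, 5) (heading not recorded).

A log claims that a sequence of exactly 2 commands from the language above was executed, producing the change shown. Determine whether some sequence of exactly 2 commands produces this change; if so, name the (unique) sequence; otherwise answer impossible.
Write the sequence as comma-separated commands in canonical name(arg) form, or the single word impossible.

move(1), strafe(right, 2)

key: running strafe(right, 2) before move(1) would end elsewhere — order is forced
t0: at (5,7), heading east
t=1 move(1) ⇒ at (6,7), heading east
t=2 strafe(right, 2) ⇒ at (6,5), heading east
no other 2-command option fits: unique.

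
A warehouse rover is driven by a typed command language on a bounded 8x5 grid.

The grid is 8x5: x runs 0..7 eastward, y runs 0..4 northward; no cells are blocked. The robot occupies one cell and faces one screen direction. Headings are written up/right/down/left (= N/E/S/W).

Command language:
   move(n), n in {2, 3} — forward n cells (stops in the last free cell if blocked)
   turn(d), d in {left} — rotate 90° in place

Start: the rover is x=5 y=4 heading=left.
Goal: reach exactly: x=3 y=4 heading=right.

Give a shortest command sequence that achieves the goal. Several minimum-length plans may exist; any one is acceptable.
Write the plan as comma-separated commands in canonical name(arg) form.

move(2), turn(left), turn(left)

start: x=5 y=4 heading=left
[1] after move(2): x=3 y=4 heading=left
[2] after turn(left): x=3 y=4 heading=down
[3] after turn(left): x=3 y=4 heading=right
minimal: 3 command(s), checked below 3.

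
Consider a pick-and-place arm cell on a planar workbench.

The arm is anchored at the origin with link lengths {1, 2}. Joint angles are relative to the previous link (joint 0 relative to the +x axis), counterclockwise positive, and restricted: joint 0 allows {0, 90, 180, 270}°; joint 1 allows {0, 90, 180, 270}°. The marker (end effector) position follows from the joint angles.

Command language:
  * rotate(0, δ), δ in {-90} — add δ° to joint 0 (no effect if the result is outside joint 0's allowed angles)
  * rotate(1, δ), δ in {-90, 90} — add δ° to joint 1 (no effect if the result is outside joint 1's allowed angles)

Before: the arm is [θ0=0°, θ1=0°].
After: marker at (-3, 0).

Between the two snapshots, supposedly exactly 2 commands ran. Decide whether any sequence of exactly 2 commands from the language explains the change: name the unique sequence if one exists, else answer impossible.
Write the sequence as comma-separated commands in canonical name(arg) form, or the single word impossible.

t0: [θ0=0°, θ1=0°]
t=1 rotate(0, -90) ⇒ [θ0=270°, θ1=0°]
t=2 rotate(0, -90) ⇒ [θ0=180°, θ1=0°]
no other 2-command option fits: unique.

rotate(0, -90), rotate(0, -90)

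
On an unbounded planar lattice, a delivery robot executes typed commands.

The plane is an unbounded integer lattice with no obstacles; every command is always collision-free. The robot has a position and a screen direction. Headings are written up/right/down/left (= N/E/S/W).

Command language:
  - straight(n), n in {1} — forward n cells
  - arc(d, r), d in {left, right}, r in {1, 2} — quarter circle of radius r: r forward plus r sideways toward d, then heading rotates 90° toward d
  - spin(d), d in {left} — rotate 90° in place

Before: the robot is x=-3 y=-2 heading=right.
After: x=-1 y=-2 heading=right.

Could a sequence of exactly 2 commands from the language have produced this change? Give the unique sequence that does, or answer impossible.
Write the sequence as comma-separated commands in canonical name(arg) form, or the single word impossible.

key: still facing E at the end — nothing in the sequence rotates
begin: x=-3 y=-2 heading=right
step 1 (straight(1)): x=-2 y=-2 heading=right
step 2 (straight(1)): x=-1 y=-2 heading=right
no other 2-command option fits: unique.

straight(1), straight(1)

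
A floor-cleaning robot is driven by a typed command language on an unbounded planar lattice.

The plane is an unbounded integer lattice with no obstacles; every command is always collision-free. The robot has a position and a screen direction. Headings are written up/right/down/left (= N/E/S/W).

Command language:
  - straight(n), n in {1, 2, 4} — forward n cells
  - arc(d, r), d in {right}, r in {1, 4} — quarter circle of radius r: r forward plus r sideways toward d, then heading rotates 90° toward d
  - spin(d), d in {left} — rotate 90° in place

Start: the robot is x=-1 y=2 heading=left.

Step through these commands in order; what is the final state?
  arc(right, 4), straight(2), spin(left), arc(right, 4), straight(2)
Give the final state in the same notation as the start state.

from: x=-1 y=2 heading=left
step 1 (arc(right, 4)): x=-5 y=6 heading=up
step 2 (straight(2)): x=-5 y=8 heading=up
step 3 (spin(left)): x=-5 y=8 heading=left
step 4 (arc(right, 4)): x=-9 y=12 heading=up
step 5 (straight(2)): x=-9 y=14 heading=up

x=-9 y=14 heading=up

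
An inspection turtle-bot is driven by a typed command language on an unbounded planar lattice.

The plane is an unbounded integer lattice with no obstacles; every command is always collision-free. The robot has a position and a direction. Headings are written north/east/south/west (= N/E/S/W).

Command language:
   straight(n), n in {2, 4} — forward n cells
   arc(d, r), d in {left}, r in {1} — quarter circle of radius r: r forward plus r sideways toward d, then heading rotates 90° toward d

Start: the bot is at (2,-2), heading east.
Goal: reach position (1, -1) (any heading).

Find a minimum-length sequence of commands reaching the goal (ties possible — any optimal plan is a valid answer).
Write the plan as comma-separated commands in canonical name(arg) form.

arc(left, 1), arc(left, 1), arc(left, 1)

begin: at (2,-2), heading east
[1] after arc(left, 1): at (3,-1), heading north
[2] after arc(left, 1): at (2,0), heading west
[3] after arc(left, 1): at (1,-1), heading south
shorter routes all fall short; 3 is best.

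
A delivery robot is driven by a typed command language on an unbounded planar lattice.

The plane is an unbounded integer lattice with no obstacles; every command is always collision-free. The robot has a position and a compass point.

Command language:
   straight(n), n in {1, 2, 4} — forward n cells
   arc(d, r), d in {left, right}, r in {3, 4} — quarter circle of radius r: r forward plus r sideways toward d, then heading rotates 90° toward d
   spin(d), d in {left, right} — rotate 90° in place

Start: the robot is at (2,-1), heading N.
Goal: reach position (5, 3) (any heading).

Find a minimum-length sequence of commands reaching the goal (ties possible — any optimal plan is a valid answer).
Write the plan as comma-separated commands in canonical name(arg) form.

straight(1), arc(right, 3)

begin: at (2,-1), heading N
1. straight(1) → at (2,0), heading N
2. arc(right, 3) → at (5,3), heading E
no 1-step plan works, so 2 is optimal.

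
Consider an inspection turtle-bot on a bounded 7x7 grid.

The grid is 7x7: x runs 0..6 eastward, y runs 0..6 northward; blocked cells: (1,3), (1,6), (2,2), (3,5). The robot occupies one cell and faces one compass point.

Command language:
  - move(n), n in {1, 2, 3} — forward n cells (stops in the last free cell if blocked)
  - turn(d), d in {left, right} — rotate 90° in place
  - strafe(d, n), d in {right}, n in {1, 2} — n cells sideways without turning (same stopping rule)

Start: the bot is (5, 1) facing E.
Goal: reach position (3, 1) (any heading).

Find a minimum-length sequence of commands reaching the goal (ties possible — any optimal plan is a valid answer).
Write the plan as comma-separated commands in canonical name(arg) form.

turn(right), strafe(right, 2)

begin: (5, 1) facing E
step 1 (turn(right)): (5, 1) facing S
step 2 (strafe(right, 2)): (3, 1) facing S
no 1-step plan works, so 2 is optimal.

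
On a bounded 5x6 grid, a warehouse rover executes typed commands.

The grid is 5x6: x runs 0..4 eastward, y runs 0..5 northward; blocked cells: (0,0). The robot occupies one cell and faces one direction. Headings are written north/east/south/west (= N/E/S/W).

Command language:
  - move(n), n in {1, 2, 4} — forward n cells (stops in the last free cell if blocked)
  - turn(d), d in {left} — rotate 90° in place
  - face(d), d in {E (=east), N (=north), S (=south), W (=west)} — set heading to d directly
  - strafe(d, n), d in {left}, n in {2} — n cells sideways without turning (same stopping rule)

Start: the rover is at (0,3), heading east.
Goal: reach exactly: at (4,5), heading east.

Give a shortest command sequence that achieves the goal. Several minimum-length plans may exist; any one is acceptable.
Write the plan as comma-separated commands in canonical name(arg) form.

t0: at (0,3), heading east
[1] after strafe(left, 2): at (0,5), heading east
[2] after move(4): at (4,5), heading east
no 1-step plan works, so 2 is optimal.

strafe(left, 2), move(4)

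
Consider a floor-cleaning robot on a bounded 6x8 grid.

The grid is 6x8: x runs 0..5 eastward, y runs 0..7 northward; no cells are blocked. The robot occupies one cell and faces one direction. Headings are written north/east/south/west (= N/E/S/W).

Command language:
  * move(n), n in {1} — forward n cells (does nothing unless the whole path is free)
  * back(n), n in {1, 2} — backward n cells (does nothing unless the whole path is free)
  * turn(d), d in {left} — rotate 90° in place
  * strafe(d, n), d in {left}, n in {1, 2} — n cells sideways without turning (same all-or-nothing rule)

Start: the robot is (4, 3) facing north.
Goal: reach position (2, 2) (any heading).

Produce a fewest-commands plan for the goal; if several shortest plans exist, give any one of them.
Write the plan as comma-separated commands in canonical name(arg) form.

back(1), strafe(left, 2)

begin: (4, 3) facing north
t=1 back(1) ⇒ (4, 2) facing north
t=2 strafe(left, 2) ⇒ (2, 2) facing north
minimal: 2 command(s), checked below 2.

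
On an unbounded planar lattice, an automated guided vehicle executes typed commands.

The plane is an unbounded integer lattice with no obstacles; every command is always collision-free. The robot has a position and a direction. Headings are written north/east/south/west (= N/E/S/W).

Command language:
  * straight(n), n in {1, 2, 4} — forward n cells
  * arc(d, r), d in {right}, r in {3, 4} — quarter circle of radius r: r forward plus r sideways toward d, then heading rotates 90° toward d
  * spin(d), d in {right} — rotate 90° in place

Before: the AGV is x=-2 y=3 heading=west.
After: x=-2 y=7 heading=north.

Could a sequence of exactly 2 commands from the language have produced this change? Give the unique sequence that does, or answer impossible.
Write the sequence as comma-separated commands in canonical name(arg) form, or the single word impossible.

key: running straight(4) before spin(right) would end elsewhere — order is forced
from: x=-2 y=3 heading=west
1. spin(right) → x=-2 y=3 heading=north
2. straight(4) → x=-2 y=7 heading=north
all 36 alternatives checked — unique.

spin(right), straight(4)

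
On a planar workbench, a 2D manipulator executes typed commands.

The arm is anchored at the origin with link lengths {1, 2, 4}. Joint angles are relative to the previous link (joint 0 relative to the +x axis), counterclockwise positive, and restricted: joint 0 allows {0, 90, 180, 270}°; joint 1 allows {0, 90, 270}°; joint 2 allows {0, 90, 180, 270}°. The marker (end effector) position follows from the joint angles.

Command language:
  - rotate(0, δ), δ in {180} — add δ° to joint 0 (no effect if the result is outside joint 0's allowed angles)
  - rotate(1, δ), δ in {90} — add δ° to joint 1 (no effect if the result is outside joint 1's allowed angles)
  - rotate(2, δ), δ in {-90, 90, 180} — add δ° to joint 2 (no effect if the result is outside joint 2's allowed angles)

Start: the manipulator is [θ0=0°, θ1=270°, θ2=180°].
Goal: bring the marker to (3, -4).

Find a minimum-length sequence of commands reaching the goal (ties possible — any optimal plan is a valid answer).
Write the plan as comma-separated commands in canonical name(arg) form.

rotate(2, 90), rotate(1, 90)

initial: [θ0=0°, θ1=270°, θ2=180°]
step 1 (rotate(2, 90)): [θ0=0°, θ1=270°, θ2=270°]
step 2 (rotate(1, 90)): [θ0=0°, θ1=0°, θ2=270°]
nothing shorter than 2 reaches the goal.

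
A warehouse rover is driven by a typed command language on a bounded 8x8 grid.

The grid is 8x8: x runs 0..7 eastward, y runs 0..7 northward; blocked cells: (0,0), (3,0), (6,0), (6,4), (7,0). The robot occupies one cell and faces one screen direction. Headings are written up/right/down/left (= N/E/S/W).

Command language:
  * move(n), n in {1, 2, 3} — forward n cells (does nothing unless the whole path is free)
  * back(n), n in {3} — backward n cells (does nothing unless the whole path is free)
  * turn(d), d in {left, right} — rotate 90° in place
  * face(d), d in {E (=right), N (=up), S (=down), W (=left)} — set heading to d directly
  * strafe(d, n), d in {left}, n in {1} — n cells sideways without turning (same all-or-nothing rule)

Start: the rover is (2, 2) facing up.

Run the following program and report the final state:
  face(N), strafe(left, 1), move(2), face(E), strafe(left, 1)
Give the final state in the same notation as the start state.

begin: (2, 2) facing up
1. face(N) → (2, 2) facing up
2. strafe(left, 1) → (1, 2) facing up
3. move(2) → (1, 4) facing up
4. face(E) → (1, 4) facing right
5. strafe(left, 1) → (1, 5) facing right

(1, 5) facing right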